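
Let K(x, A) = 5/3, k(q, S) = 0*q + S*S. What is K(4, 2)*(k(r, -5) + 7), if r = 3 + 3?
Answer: 160/3 ≈ 53.333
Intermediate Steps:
r = 6
k(q, S) = S**2 (k(q, S) = 0 + S**2 = S**2)
K(x, A) = 5/3 (K(x, A) = 5*(1/3) = 5/3)
K(4, 2)*(k(r, -5) + 7) = 5*((-5)**2 + 7)/3 = 5*(25 + 7)/3 = (5/3)*32 = 160/3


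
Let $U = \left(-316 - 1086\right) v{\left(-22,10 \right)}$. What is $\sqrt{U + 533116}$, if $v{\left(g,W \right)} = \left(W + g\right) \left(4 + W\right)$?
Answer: $2 \sqrt{192163} \approx 876.73$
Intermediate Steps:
$v{\left(g,W \right)} = \left(4 + W\right) \left(W + g\right)$
$U = 235536$ ($U = \left(-316 - 1086\right) \left(10^{2} + 4 \cdot 10 + 4 \left(-22\right) + 10 \left(-22\right)\right) = - 1402 \left(100 + 40 - 88 - 220\right) = \left(-1402\right) \left(-168\right) = 235536$)
$\sqrt{U + 533116} = \sqrt{235536 + 533116} = \sqrt{768652} = 2 \sqrt{192163}$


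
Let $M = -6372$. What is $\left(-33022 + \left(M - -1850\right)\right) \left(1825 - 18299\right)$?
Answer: $618499856$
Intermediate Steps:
$\left(-33022 + \left(M - -1850\right)\right) \left(1825 - 18299\right) = \left(-33022 - 4522\right) \left(1825 - 18299\right) = \left(-33022 + \left(-6372 + 1850\right)\right) \left(-16474\right) = \left(-33022 - 4522\right) \left(-16474\right) = \left(-37544\right) \left(-16474\right) = 618499856$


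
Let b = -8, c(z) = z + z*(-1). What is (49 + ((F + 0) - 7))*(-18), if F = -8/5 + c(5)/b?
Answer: -3636/5 ≈ -727.20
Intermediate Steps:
c(z) = 0 (c(z) = z - z = 0)
F = -8/5 (F = -8/5 + 0/(-8) = -8*⅕ + 0*(-⅛) = -8/5 + 0 = -8/5 ≈ -1.6000)
(49 + ((F + 0) - 7))*(-18) = (49 + ((-8/5 + 0) - 7))*(-18) = (49 + (-8/5 - 7))*(-18) = (49 - 43/5)*(-18) = (202/5)*(-18) = -3636/5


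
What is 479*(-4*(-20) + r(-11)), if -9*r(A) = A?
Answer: 350149/9 ≈ 38905.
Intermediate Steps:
r(A) = -A/9
479*(-4*(-20) + r(-11)) = 479*(-4*(-20) - 1/9*(-11)) = 479*(80 + 11/9) = 479*(731/9) = 350149/9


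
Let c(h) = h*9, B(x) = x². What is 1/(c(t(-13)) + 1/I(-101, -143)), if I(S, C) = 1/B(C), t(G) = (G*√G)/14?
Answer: 23716/484969537 + 126*I*√13/6304603981 ≈ 4.8902e-5 + 7.2058e-8*I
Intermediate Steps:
t(G) = G^(3/2)/14 (t(G) = G^(3/2)*(1/14) = G^(3/2)/14)
c(h) = 9*h
I(S, C) = C⁻² (I(S, C) = 1/(C²) = C⁻²)
1/(c(t(-13)) + 1/I(-101, -143)) = 1/(9*((-13)^(3/2)/14) + 1/((-143)⁻²)) = 1/(9*((-13*I*√13)/14) + 1/(1/20449)) = 1/(9*(-13*I*√13/14) + 20449) = 1/(-117*I*√13/14 + 20449) = 1/(20449 - 117*I*√13/14)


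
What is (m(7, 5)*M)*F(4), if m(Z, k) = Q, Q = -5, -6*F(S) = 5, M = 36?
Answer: 150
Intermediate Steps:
F(S) = -⅚ (F(S) = -⅙*5 = -⅚)
m(Z, k) = -5
(m(7, 5)*M)*F(4) = -5*36*(-⅚) = -180*(-⅚) = 150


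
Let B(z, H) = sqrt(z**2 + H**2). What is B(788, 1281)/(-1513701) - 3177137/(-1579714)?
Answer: 3177137/1579714 - sqrt(2261905)/1513701 ≈ 2.0102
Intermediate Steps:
B(z, H) = sqrt(H**2 + z**2)
B(788, 1281)/(-1513701) - 3177137/(-1579714) = sqrt(1281**2 + 788**2)/(-1513701) - 3177137/(-1579714) = sqrt(1640961 + 620944)*(-1/1513701) - 3177137*(-1/1579714) = sqrt(2261905)*(-1/1513701) + 3177137/1579714 = -sqrt(2261905)/1513701 + 3177137/1579714 = 3177137/1579714 - sqrt(2261905)/1513701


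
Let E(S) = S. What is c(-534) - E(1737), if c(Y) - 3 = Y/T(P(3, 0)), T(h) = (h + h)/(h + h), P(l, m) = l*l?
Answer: -2268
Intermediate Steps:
P(l, m) = l**2
T(h) = 1 (T(h) = (2*h)/((2*h)) = (2*h)*(1/(2*h)) = 1)
c(Y) = 3 + Y (c(Y) = 3 + Y/1 = 3 + Y*1 = 3 + Y)
c(-534) - E(1737) = (3 - 534) - 1*1737 = -531 - 1737 = -2268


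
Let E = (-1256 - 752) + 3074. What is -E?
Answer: -1066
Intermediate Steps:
E = 1066 (E = -2008 + 3074 = 1066)
-E = -1*1066 = -1066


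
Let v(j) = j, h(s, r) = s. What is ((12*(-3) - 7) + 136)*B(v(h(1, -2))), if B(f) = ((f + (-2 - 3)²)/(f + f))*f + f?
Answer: 1302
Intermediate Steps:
B(f) = 25/2 + 3*f/2 (B(f) = ((f + (-5)²)/((2*f)))*f + f = ((f + 25)*(1/(2*f)))*f + f = ((25 + f)*(1/(2*f)))*f + f = ((25 + f)/(2*f))*f + f = (25/2 + f/2) + f = 25/2 + 3*f/2)
((12*(-3) - 7) + 136)*B(v(h(1, -2))) = ((12*(-3) - 7) + 136)*(25/2 + (3/2)*1) = ((-36 - 7) + 136)*(25/2 + 3/2) = (-43 + 136)*14 = 93*14 = 1302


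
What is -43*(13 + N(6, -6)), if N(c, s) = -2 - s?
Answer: -731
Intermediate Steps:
-43*(13 + N(6, -6)) = -43*(13 + (-2 - 1*(-6))) = -43*(13 + (-2 + 6)) = -43*(13 + 4) = -43*17 = -731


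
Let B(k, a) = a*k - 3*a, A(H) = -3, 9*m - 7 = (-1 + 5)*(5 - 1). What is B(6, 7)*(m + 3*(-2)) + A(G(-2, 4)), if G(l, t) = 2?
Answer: -226/3 ≈ -75.333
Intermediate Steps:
m = 23/9 (m = 7/9 + ((-1 + 5)*(5 - 1))/9 = 7/9 + (4*4)/9 = 7/9 + (⅑)*16 = 7/9 + 16/9 = 23/9 ≈ 2.5556)
B(k, a) = -3*a + a*k
B(6, 7)*(m + 3*(-2)) + A(G(-2, 4)) = (7*(-3 + 6))*(23/9 + 3*(-2)) - 3 = (7*3)*(23/9 - 6) - 3 = 21*(-31/9) - 3 = -217/3 - 3 = -226/3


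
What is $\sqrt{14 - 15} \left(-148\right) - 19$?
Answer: $-19 - 148 i \approx -19.0 - 148.0 i$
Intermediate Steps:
$\sqrt{14 - 15} \left(-148\right) - 19 = \sqrt{-1} \left(-148\right) - 19 = i \left(-148\right) - 19 = - 148 i - 19 = -19 - 148 i$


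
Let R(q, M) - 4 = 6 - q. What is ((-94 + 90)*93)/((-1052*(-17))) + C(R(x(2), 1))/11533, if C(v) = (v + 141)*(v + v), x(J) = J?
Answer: 9586295/51564043 ≈ 0.18591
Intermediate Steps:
R(q, M) = 10 - q (R(q, M) = 4 + (6 - q) = 10 - q)
C(v) = 2*v*(141 + v) (C(v) = (141 + v)*(2*v) = 2*v*(141 + v))
((-94 + 90)*93)/((-1052*(-17))) + C(R(x(2), 1))/11533 = ((-94 + 90)*93)/((-1052*(-17))) + (2*(10 - 1*2)*(141 + (10 - 1*2)))/11533 = -4*93/17884 + (2*(10 - 2)*(141 + (10 - 2)))*(1/11533) = -372*1/17884 + (2*8*(141 + 8))*(1/11533) = -93/4471 + (2*8*149)*(1/11533) = -93/4471 + 2384*(1/11533) = -93/4471 + 2384/11533 = 9586295/51564043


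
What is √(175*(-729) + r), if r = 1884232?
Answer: √1756657 ≈ 1325.4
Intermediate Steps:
√(175*(-729) + r) = √(175*(-729) + 1884232) = √(-127575 + 1884232) = √1756657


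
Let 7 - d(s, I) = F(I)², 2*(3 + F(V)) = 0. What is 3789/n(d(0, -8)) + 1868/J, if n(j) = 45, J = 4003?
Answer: 1694603/20015 ≈ 84.667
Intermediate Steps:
F(V) = -3 (F(V) = -3 + (½)*0 = -3 + 0 = -3)
d(s, I) = -2 (d(s, I) = 7 - 1*(-3)² = 7 - 1*9 = 7 - 9 = -2)
3789/n(d(0, -8)) + 1868/J = 3789/45 + 1868/4003 = 3789*(1/45) + 1868*(1/4003) = 421/5 + 1868/4003 = 1694603/20015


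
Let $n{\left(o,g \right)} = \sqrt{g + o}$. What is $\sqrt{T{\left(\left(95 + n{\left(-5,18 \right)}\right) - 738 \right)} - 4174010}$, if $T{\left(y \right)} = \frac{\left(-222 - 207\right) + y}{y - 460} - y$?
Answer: $\frac{\sqrt{-4603222716 + 4172263 \sqrt{13}}}{\sqrt{1103 - \sqrt{13}}} \approx 2042.9 i$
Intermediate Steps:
$T{\left(y \right)} = - y + \frac{-429 + y}{-460 + y}$ ($T{\left(y \right)} = \frac{-429 + y}{-460 + y} - y = - y + \frac{-429 + y}{-460 + y}$)
$\sqrt{T{\left(\left(95 + n{\left(-5,18 \right)}\right) - 738 \right)} - 4174010} = \sqrt{\frac{-429 - \left(\left(95 + \sqrt{18 - 5}\right) - 738\right)^{2} + 461 \left(\left(95 + \sqrt{18 - 5}\right) - 738\right)}{-460 - \left(643 - \sqrt{18 - 5}\right)} - 4174010} = \sqrt{\frac{-429 - \left(\left(95 + \sqrt{13}\right) - 738\right)^{2} + 461 \left(\left(95 + \sqrt{13}\right) - 738\right)}{-460 - \left(643 - \sqrt{13}\right)} - 4174010} = \sqrt{\frac{-429 - \left(-643 + \sqrt{13}\right)^{2} + 461 \left(-643 + \sqrt{13}\right)}{-460 - \left(643 - \sqrt{13}\right)} - 4174010} = \sqrt{\frac{-429 - \left(-643 + \sqrt{13}\right)^{2} - \left(296423 - 461 \sqrt{13}\right)}{-1103 + \sqrt{13}} - 4174010} = \sqrt{\frac{-296852 - \left(-643 + \sqrt{13}\right)^{2} + 461 \sqrt{13}}{-1103 + \sqrt{13}} - 4174010} = \sqrt{-4174010 + \frac{-296852 - \left(-643 + \sqrt{13}\right)^{2} + 461 \sqrt{13}}{-1103 + \sqrt{13}}}$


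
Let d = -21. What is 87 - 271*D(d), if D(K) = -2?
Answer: 629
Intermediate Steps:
87 - 271*D(d) = 87 - 271*(-2) = 87 + 542 = 629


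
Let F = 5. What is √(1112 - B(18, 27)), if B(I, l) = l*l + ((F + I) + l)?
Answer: 3*√37 ≈ 18.248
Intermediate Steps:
B(I, l) = 5 + I + l + l² (B(I, l) = l*l + ((5 + I) + l) = l² + (5 + I + l) = 5 + I + l + l²)
√(1112 - B(18, 27)) = √(1112 - (5 + 18 + 27 + 27²)) = √(1112 - (5 + 18 + 27 + 729)) = √(1112 - 1*779) = √(1112 - 779) = √333 = 3*√37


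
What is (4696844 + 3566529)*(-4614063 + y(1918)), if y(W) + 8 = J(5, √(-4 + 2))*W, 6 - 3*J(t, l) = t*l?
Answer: -38096091422655 - 79245747070*I*√2/3 ≈ -3.8096e+13 - 3.7357e+10*I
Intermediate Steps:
J(t, l) = 2 - l*t/3 (J(t, l) = 2 - t*l/3 = 2 - l*t/3)
y(W) = -8 + W*(2 - 5*I*√2/3) (y(W) = -8 + (2 - ⅓*√(-4 + 2)*5)*W = -8 + (2 - ⅓*√(-2)*5)*W = -8 + (2 - ⅓*I*√2*5)*W = -8 + (2 - 5*I*√2/3)*W = -8 + W*(2 - 5*I*√2/3))
(4696844 + 3566529)*(-4614063 + y(1918)) = (4696844 + 3566529)*(-4614063 + (-8 + (⅓)*1918*(6 - 5*I*√2))) = 8263373*(-4614063 + (-8 + (3836 - 9590*I*√2/3))) = 8263373*(-4614063 + (3828 - 9590*I*√2/3)) = 8263373*(-4610235 - 9590*I*√2/3) = -38096091422655 - 79245747070*I*√2/3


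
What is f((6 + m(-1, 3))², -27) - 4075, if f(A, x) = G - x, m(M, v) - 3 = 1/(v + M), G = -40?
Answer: -4088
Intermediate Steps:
m(M, v) = 3 + 1/(M + v) (m(M, v) = 3 + 1/(v + M) = 3 + 1/(M + v))
f(A, x) = -40 - x
f((6 + m(-1, 3))², -27) - 4075 = (-40 - 1*(-27)) - 4075 = (-40 + 27) - 4075 = -13 - 4075 = -4088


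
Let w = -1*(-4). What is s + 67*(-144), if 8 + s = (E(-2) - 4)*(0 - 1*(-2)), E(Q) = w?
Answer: -9656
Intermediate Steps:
w = 4
E(Q) = 4
s = -8 (s = -8 + (4 - 4)*(0 - 1*(-2)) = -8 + 0*(0 + 2) = -8 + 0*2 = -8 + 0 = -8)
s + 67*(-144) = -8 + 67*(-144) = -8 - 9648 = -9656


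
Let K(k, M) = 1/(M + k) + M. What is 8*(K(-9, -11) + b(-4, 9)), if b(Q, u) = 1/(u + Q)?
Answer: -434/5 ≈ -86.800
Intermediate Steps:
K(k, M) = M + 1/(M + k)
b(Q, u) = 1/(Q + u)
8*(K(-9, -11) + b(-4, 9)) = 8*((1 + (-11)² - 11*(-9))/(-11 - 9) + 1/(-4 + 9)) = 8*((1 + 121 + 99)/(-20) + 1/5) = 8*(-1/20*221 + ⅕) = 8*(-221/20 + ⅕) = 8*(-217/20) = -434/5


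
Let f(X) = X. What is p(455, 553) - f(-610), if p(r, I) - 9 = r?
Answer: 1074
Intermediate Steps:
p(r, I) = 9 + r
p(455, 553) - f(-610) = (9 + 455) - 1*(-610) = 464 + 610 = 1074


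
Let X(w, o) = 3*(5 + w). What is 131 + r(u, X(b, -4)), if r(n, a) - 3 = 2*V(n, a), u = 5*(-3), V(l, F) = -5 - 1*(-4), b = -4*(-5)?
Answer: 132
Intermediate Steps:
b = 20
X(w, o) = 15 + 3*w
V(l, F) = -1 (V(l, F) = -5 + 4 = -1)
u = -15
r(n, a) = 1 (r(n, a) = 3 + 2*(-1) = 3 - 2 = 1)
131 + r(u, X(b, -4)) = 131 + 1 = 132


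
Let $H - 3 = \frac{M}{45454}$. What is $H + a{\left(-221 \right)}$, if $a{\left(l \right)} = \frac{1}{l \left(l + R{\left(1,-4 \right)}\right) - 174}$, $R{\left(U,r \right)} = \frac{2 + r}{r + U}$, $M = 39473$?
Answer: $\frac{25594503127}{6616238786} \approx 3.8684$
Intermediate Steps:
$R{\left(U,r \right)} = \frac{2 + r}{U + r}$
$H = \frac{175835}{45454}$ ($H = 3 + \frac{39473}{45454} = \frac{175835}{45454} \approx 3.8684$)
$a{\left(l \right)} = \frac{1}{-174 + l \left(\frac{2}{3} + l\right)}$ ($a{\left(l \right)} = \frac{1}{l \left(l + \frac{2 - 4}{1 - 4}\right) - 174} = \frac{1}{l \left(l + \frac{1}{-3} \left(-2\right)\right) - 174} = \frac{1}{l \left(l - - \frac{2}{3}\right) - 174} = \frac{1}{l \left(l + \frac{2}{3}\right) - 174} = \frac{1}{l \left(\frac{2}{3} + l\right) - 174} = \frac{1}{-174 + l \left(\frac{2}{3} + l\right)}$)
$H + a{\left(-221 \right)} = \frac{175835}{45454} + \frac{3}{-522 + 2 \left(-221\right) + 3 \left(-221\right)^{2}} = \frac{175835}{45454} + \frac{3}{-522 - 442 + 3 \cdot 48841} = \frac{175835}{45454} + \frac{3}{-522 - 442 + 146523} = \frac{175835}{45454} + \frac{3}{145559} = \frac{25594503127}{6616238786}$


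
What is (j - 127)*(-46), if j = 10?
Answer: 5382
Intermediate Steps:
(j - 127)*(-46) = (10 - 127)*(-46) = -117*(-46) = 5382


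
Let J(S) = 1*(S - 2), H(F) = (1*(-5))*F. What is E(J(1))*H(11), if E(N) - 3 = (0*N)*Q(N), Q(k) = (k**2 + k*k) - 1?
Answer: -165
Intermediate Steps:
Q(k) = -1 + 2*k**2 (Q(k) = (k**2 + k**2) - 1 = 2*k**2 - 1 = -1 + 2*k**2)
H(F) = -5*F
J(S) = -2 + S (J(S) = 1*(-2 + S) = -2 + S)
E(N) = 3 (E(N) = 3 + (0*N)*(-1 + 2*N**2) = 3 + 0*(-1 + 2*N**2) = 3 + 0 = 3)
E(J(1))*H(11) = 3*(-5*11) = 3*(-55) = -165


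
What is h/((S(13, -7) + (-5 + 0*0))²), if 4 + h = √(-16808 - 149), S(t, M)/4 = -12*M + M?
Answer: -4/91809 + I*√16957/91809 ≈ -4.3569e-5 + 0.0014184*I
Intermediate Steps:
S(t, M) = -44*M (S(t, M) = 4*(-12*M + M) = 4*(-11*M) = -44*M)
h = -4 + I*√16957 (h = -4 + √(-16808 - 149) = -4 + √(-16957) = -4 + I*√16957 ≈ -4.0 + 130.22*I)
h/((S(13, -7) + (-5 + 0*0))²) = (-4 + I*√16957)/((-44*(-7) + (-5 + 0*0))²) = (-4 + I*√16957)/((308 + (-5 + 0))²) = (-4 + I*√16957)/((308 - 5)²) = (-4 + I*√16957)/(303²) = (-4 + I*√16957)/91809 = (-4 + I*√16957)*(1/91809) = -4/91809 + I*√16957/91809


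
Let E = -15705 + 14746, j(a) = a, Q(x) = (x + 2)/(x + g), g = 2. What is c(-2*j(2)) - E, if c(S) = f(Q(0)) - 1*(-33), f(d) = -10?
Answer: 982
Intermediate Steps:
Q(x) = 1 (Q(x) = (x + 2)/(x + 2) = (2 + x)/(2 + x) = 1)
c(S) = 23 (c(S) = -10 - 1*(-33) = -10 + 33 = 23)
E = -959
c(-2*j(2)) - E = 23 - 1*(-959) = 23 + 959 = 982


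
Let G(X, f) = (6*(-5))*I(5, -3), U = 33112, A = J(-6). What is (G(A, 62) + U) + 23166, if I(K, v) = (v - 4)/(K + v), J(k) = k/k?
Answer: 56383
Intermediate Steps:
J(k) = 1
I(K, v) = (-4 + v)/(K + v)
A = 1
G(X, f) = 105 (G(X, f) = (6*(-5))*((-4 - 3)/(5 - 3)) = -30*(-7)/2 = -15*(-7) = -30*(-7/2) = 105)
(G(A, 62) + U) + 23166 = (105 + 33112) + 23166 = 33217 + 23166 = 56383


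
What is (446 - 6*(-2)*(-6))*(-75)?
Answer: -28050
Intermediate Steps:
(446 - 6*(-2)*(-6))*(-75) = (446 + 12*(-6))*(-75) = (446 - 72)*(-75) = 374*(-75) = -28050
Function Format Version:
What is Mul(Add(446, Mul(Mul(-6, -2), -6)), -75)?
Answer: -28050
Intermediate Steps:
Mul(Add(446, Mul(Mul(-6, -2), -6)), -75) = Mul(Add(446, Mul(12, -6)), -75) = Mul(Add(446, -72), -75) = Mul(374, -75) = -28050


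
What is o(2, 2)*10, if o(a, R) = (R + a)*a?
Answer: 80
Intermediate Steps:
o(a, R) = a*(R + a)
o(2, 2)*10 = (2*(2 + 2))*10 = (2*4)*10 = 8*10 = 80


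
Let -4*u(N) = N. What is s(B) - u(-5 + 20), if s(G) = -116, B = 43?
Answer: -449/4 ≈ -112.25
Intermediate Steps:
u(N) = -N/4
s(B) - u(-5 + 20) = -116 - (-1)*(-5 + 20)/4 = -116 - (-1)*15/4 = -116 - 1*(-15/4) = -116 + 15/4 = -449/4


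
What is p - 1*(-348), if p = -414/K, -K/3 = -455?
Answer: 158202/455 ≈ 347.70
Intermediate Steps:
K = 1365 (K = -3*(-455) = 1365)
p = -138/455 (p = -414/1365 = -414*1/1365 = -138/455 ≈ -0.30330)
p - 1*(-348) = -138/455 - 1*(-348) = -138/455 + 348 = 158202/455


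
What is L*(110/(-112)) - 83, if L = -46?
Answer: -1059/28 ≈ -37.821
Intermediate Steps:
L*(110/(-112)) - 83 = -5060/(-112) - 83 = -5060*(-1)/112 - 83 = -46*(-55/56) - 83 = 1265/28 - 83 = -1059/28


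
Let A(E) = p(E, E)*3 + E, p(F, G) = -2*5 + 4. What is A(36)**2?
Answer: 324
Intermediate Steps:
p(F, G) = -6 (p(F, G) = -10 + 4 = -6)
A(E) = -18 + E (A(E) = -6*3 + E = -18 + E)
A(36)**2 = (-18 + 36)**2 = 18**2 = 324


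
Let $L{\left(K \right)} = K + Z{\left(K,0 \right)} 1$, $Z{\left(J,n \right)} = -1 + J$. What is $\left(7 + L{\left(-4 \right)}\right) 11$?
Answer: $-22$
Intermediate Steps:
$L{\left(K \right)} = -1 + 2 K$ ($L{\left(K \right)} = K + \left(-1 + K\right) 1 = K + \left(-1 + K\right) = -1 + 2 K$)
$\left(7 + L{\left(-4 \right)}\right) 11 = \left(7 + \left(-1 + 2 \left(-4\right)\right)\right) 11 = \left(7 - 9\right) 11 = \left(-2\right) 11 = -22$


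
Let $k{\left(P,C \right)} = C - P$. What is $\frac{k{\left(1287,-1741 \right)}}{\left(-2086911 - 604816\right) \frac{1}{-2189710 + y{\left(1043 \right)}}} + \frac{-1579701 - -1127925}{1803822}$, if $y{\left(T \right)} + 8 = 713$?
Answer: $- \frac{1992917049924372}{809232730099} \approx -2462.7$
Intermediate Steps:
$y{\left(T \right)} = 705$ ($y{\left(T \right)} = -8 + 713 = 705$)
$\frac{k{\left(1287,-1741 \right)}}{\left(-2086911 - 604816\right) \frac{1}{-2189710 + y{\left(1043 \right)}}} + \frac{-1579701 - -1127925}{1803822} = \frac{-1741 - 1287}{\left(-2086911 - 604816\right) \frac{1}{-2189710 + 705}} + \frac{-1579701 - -1127925}{1803822} = \frac{-1741 - 1287}{\left(-2691727\right) \frac{1}{-2189005}} + \left(-1579701 + 1127925\right) \frac{1}{1803822} = - \frac{3028}{\left(-2691727\right) \left(- \frac{1}{2189005}\right)} - \frac{75296}{300637} = - \frac{3028}{\frac{2691727}{2189005}} - \frac{75296}{300637} = \left(-3028\right) \frac{2189005}{2691727} - \frac{75296}{300637} = - \frac{6628307140}{2691727} - \frac{75296}{300637} = - \frac{1992917049924372}{809232730099}$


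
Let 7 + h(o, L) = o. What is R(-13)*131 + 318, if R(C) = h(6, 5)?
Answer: 187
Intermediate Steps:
h(o, L) = -7 + o
R(C) = -1 (R(C) = -7 + 6 = -1)
R(-13)*131 + 318 = -1*131 + 318 = -131 + 318 = 187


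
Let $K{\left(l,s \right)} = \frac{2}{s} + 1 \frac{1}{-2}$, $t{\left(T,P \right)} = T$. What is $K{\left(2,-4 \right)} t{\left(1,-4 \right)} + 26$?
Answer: $25$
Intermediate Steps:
$K{\left(l,s \right)} = - \frac{1}{2} + \frac{2}{s}$ ($K{\left(l,s \right)} = \frac{2}{s} + 1 \left(- \frac{1}{2}\right) = \frac{2}{s} - \frac{1}{2} = - \frac{1}{2} + \frac{2}{s}$)
$K{\left(2,-4 \right)} t{\left(1,-4 \right)} + 26 = \frac{4 - -4}{2 \left(-4\right)} 1 + 26 = \frac{1}{2} \left(- \frac{1}{4}\right) \left(4 + 4\right) 1 + 26 = \frac{1}{2} \left(- \frac{1}{4}\right) 8 \cdot 1 + 26 = \left(-1\right) 1 + 26 = -1 + 26 = 25$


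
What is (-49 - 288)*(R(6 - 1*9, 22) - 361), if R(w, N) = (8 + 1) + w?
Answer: 119635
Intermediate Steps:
R(w, N) = 9 + w
(-49 - 288)*(R(6 - 1*9, 22) - 361) = (-49 - 288)*((9 + (6 - 1*9)) - 361) = -337*((9 + (6 - 9)) - 361) = -337*((9 - 3) - 361) = -337*(6 - 361) = -337*(-355) = 119635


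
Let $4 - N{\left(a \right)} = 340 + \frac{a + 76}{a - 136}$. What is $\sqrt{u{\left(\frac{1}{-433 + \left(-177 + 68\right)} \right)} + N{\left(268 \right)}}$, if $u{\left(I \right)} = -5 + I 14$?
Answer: $\frac{10 i \sqrt{274827333}}{8943} \approx 18.537 i$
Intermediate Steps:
$u{\left(I \right)} = -5 + 14 I$
$N{\left(a \right)} = -336 - \frac{76 + a}{-136 + a}$ ($N{\left(a \right)} = 4 - \left(340 + \frac{a + 76}{a - 136}\right) = 4 - \left(340 + \frac{76 + a}{-136 + a}\right) = -336 - \frac{76 + a}{-136 + a}$)
$\sqrt{u{\left(\frac{1}{-433 + \left(-177 + 68\right)} \right)} + N{\left(268 \right)}} = \sqrt{\left(-5 + \frac{14}{-433 + \left(-177 + 68\right)}\right) + \frac{45620 - 90316}{-136 + 268}} = \sqrt{\left(-5 + \frac{14}{-433 - 109}\right) + \frac{45620 - 90316}{132}} = \sqrt{\left(-5 + \frac{14}{-542}\right) + \frac{1}{132} \left(-44696\right)} = \sqrt{\left(-5 + 14 \left(- \frac{1}{542}\right)\right) - \frac{11174}{33}} = \sqrt{\left(-5 - \frac{7}{271}\right) - \frac{11174}{33}} = \sqrt{- \frac{1362}{271} - \frac{11174}{33}} = \sqrt{- \frac{3073100}{8943}} = \frac{10 i \sqrt{274827333}}{8943}$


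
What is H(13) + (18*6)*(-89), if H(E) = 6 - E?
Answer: -9619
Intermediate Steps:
H(13) + (18*6)*(-89) = (6 - 1*13) + (18*6)*(-89) = (6 - 13) + 108*(-89) = -7 - 9612 = -9619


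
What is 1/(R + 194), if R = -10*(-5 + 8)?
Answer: 1/164 ≈ 0.0060976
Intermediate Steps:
R = -30 (R = -10*3 = -30)
1/(R + 194) = 1/(-30 + 194) = 1/164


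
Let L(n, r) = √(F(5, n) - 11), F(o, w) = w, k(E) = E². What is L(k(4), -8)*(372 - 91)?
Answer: 281*√5 ≈ 628.33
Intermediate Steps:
L(n, r) = √(-11 + n) (L(n, r) = √(n - 11) = √(-11 + n))
L(k(4), -8)*(372 - 91) = √(-11 + 4²)*(372 - 91) = √(-11 + 16)*281 = √5*281 = 281*√5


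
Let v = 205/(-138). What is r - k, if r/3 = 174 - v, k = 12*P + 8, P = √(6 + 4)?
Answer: 23849/46 - 12*√10 ≈ 480.51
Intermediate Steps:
P = √10 ≈ 3.1623
v = -205/138 (v = 205*(-1/138) = -205/138 ≈ -1.4855)
k = 8 + 12*√10 (k = 12*√10 + 8 = 8 + 12*√10 ≈ 45.947)
r = 24217/46 (r = 3*(174 - 1*(-205/138)) = 3*(174 + 205/138) = 3*(24217/138) = 24217/46 ≈ 526.46)
r - k = 24217/46 - (8 + 12*√10) = 24217/46 + (-8 - 12*√10) = 23849/46 - 12*√10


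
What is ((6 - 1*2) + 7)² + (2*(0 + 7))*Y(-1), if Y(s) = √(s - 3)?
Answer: 121 + 28*I ≈ 121.0 + 28.0*I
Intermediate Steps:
Y(s) = √(-3 + s)
((6 - 1*2) + 7)² + (2*(0 + 7))*Y(-1) = ((6 - 1*2) + 7)² + (2*(0 + 7))*√(-3 - 1) = ((6 - 2) + 7)² + (2*7)*√(-4) = (4 + 7)² + 14*(2*I) = 11² + 28*I = 121 + 28*I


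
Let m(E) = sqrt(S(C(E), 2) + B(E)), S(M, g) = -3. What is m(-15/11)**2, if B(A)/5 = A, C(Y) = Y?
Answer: -108/11 ≈ -9.8182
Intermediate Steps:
B(A) = 5*A
m(E) = sqrt(-3 + 5*E)
m(-15/11)**2 = (sqrt(-3 + 5*(-15/11)))**2 = (sqrt(-3 - 75/11))**2 = (sqrt(-108/11))**2 = (6*I*sqrt(33)/11)**2 = -108/11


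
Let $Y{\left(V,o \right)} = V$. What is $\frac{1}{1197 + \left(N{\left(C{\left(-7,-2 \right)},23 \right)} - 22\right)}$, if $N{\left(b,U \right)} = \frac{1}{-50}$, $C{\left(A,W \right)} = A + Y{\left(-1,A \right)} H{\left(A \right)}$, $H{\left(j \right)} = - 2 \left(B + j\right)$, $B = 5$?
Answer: $\frac{50}{58749} \approx 0.00085108$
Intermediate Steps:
$H{\left(j \right)} = -10 - 2 j$ ($H{\left(j \right)} = - 2 \left(5 + j\right) = -10 - 2 j$)
$C{\left(A,W \right)} = 10 + 3 A$ ($C{\left(A,W \right)} = A - \left(-10 - 2 A\right) = A + \left(10 + 2 A\right) = 10 + 3 A$)
$N{\left(b,U \right)} = - \frac{1}{50}$
$\frac{1}{1197 + \left(N{\left(C{\left(-7,-2 \right)},23 \right)} - 22\right)} = \frac{1}{1197 - \frac{1101}{50}} = \frac{1}{\frac{58749}{50}} = \frac{50}{58749}$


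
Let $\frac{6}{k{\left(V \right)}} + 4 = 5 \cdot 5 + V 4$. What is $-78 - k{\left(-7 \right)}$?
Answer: $- \frac{540}{7} \approx -77.143$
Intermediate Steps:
$k{\left(V \right)} = \frac{6}{21 + 4 V}$ ($k{\left(V \right)} = \frac{6}{-4 + \left(5 \cdot 5 + V 4\right)} = \frac{6}{-4 + \left(25 + 4 V\right)} = \frac{6}{21 + 4 V}$)
$-78 - k{\left(-7 \right)} = -78 - \frac{6}{21 + 4 \left(-7\right)} = -78 - \frac{6}{21 - 28} = -78 - \frac{6}{-7} = -78 - 6 \left(- \frac{1}{7}\right) = -78 - - \frac{6}{7} = -78 + \frac{6}{7} = - \frac{540}{7}$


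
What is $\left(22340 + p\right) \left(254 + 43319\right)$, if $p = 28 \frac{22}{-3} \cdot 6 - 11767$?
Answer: $407015393$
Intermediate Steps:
$p = -12999$ ($p = 28 \cdot 22 \left(- \frac{1}{3}\right) 6 - 11767 = 28 \left(- \frac{22}{3}\right) 6 - 11767 = \left(- \frac{616}{3}\right) 6 - 11767 = -1232 - 11767 = -12999$)
$\left(22340 + p\right) \left(254 + 43319\right) = \left(22340 - 12999\right) \left(254 + 43319\right) = 9341 \cdot 43573 = 407015393$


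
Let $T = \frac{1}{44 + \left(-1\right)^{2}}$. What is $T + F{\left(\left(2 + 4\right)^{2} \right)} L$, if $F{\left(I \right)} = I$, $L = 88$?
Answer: $\frac{142561}{45} \approx 3168.0$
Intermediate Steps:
$T = \frac{1}{45}$ ($T = \frac{1}{44 + 1} = \frac{1}{45} \approx 0.022222$)
$T + F{\left(\left(2 + 4\right)^{2} \right)} L = \frac{1}{45} + \left(2 + 4\right)^{2} \cdot 88 = \frac{1}{45} + 6^{2} \cdot 88 = \frac{1}{45} + 36 \cdot 88 = \frac{1}{45} + 3168 = \frac{142561}{45}$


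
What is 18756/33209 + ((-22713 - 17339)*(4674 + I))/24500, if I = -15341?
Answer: 3547124035739/203405125 ≈ 17439.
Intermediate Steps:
18756/33209 + ((-22713 - 17339)*(4674 + I))/24500 = 18756/33209 + ((-22713 - 17339)*(4674 - 15341))/24500 = 18756*(1/33209) - 40052*(-10667)*(1/24500) = 18756/33209 + 427234684*(1/24500) = 18756/33209 + 106808671/6125 = 3547124035739/203405125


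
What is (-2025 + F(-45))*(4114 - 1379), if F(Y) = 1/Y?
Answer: -49845922/9 ≈ -5.5384e+6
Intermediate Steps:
(-2025 + F(-45))*(4114 - 1379) = (-2025 + 1/(-45))*(4114 - 1379) = (-2025 - 1/45)*2735 = -91126/45*2735 = -49845922/9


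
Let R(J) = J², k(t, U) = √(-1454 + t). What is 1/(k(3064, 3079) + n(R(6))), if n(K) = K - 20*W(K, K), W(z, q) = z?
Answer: -342/233123 - √1610/466246 ≈ -0.0015531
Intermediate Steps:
n(K) = -19*K (n(K) = K - 20*K = -19*K)
1/(k(3064, 3079) + n(R(6))) = 1/(√(-1454 + 3064) - 19*6²) = 1/(√1610 - 19*36) = 1/(√1610 - 684) = 1/(-684 + √1610)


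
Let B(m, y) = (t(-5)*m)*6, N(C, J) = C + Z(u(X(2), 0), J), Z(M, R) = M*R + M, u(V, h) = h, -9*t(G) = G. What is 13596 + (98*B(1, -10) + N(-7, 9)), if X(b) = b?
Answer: 41747/3 ≈ 13916.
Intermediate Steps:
t(G) = -G/9
Z(M, R) = M + M*R
N(C, J) = C (N(C, J) = C + 0*(1 + J) = C + 0 = C)
B(m, y) = 10*m/3 (B(m, y) = ((-⅑*(-5))*m)*6 = (5*m/9)*6 = 10*m/3)
13596 + (98*B(1, -10) + N(-7, 9)) = 13596 + (98*((10/3)*1) - 7) = 13596 + (98*(10/3) - 7) = 13596 + (980/3 - 7) = 13596 + 959/3 = 41747/3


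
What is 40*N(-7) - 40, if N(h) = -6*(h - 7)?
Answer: 3320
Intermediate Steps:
N(h) = 42 - 6*h (N(h) = -6*(-7 + h) = 42 - 6*h)
40*N(-7) - 40 = 40*(42 - 6*(-7)) - 40 = 40*(42 + 42) - 40 = 40*84 - 40 = 3360 - 40 = 3320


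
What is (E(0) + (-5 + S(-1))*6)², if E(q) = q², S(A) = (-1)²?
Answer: 576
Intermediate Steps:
S(A) = 1
(E(0) + (-5 + S(-1))*6)² = (0² + (-5 + 1)*6)² = (0 - 4*6)² = (0 - 24)² = (-24)² = 576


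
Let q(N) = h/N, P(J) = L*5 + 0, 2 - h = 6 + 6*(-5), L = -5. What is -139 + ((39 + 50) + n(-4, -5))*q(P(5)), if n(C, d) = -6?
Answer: -5633/25 ≈ -225.32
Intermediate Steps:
h = 26 (h = 2 - (6 + 6*(-5)) = 2 - (6 - 30) = 2 - 1*(-24) = 2 + 24 = 26)
P(J) = -25 (P(J) = -5*5 + 0 = -25 + 0 = -25)
q(N) = 26/N
-139 + ((39 + 50) + n(-4, -5))*q(P(5)) = -139 + ((39 + 50) - 6)*(26/(-25)) = -139 + (89 - 6)*(26*(-1/25)) = -139 + 83*(-26/25) = -139 - 2158/25 = -5633/25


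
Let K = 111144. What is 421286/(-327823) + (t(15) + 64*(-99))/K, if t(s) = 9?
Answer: -16299182435/12145186504 ≈ -1.3420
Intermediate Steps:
421286/(-327823) + (t(15) + 64*(-99))/K = 421286/(-327823) + (9 + 64*(-99))/111144 = 421286*(-1/327823) + (9 - 6336)*(1/111144) = -421286/327823 - 6327*1/111144 = -421286/327823 - 2109/37048 = -16299182435/12145186504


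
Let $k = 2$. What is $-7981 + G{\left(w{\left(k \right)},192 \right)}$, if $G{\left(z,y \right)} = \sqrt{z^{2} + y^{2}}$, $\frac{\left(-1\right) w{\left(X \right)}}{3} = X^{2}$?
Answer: $-7981 + 12 \sqrt{257} \approx -7788.6$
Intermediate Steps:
$w{\left(X \right)} = - 3 X^{2}$
$G{\left(z,y \right)} = \sqrt{y^{2} + z^{2}}$
$-7981 + G{\left(w{\left(k \right)},192 \right)} = -7981 + \sqrt{192^{2} + \left(- 3 \cdot 2^{2}\right)^{2}} = -7981 + \sqrt{36864 + \left(\left(-3\right) 4\right)^{2}} = -7981 + \sqrt{36864 + \left(-12\right)^{2}} = -7981 + \sqrt{36864 + 144} = -7981 + \sqrt{37008} = -7981 + 12 \sqrt{257}$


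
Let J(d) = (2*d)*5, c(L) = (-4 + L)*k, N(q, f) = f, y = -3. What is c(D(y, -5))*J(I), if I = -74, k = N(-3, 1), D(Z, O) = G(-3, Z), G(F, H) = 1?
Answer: 2220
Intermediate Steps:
D(Z, O) = 1
k = 1
c(L) = -4 + L (c(L) = (-4 + L)*1 = -4 + L)
J(d) = 10*d
c(D(y, -5))*J(I) = (-4 + 1)*(10*(-74)) = -3*(-740) = 2220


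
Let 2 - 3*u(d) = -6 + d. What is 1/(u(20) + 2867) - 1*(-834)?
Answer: 2387743/2863 ≈ 834.00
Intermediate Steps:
u(d) = 8/3 - d/3 (u(d) = ⅔ - (-6 + d)/3 = ⅔ + (2 - d/3) = 8/3 - d/3)
1/(u(20) + 2867) - 1*(-834) = 1/((8/3 - ⅓*20) + 2867) - 1*(-834) = 1/((8/3 - 20/3) + 2867) + 834 = 1/(-4 + 2867) + 834 = 1/2863 + 834 = 2387743/2863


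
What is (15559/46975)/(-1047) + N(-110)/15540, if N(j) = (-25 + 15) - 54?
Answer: -18830487/4246117225 ≈ -0.0044348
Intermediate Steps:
N(j) = -64 (N(j) = -10 - 54 = -64)
(15559/46975)/(-1047) + N(-110)/15540 = (15559/46975)/(-1047) - 64/15540 = (15559*(1/46975))*(-1/1047) - 64*1/15540 = (15559/46975)*(-1/1047) - 16/3885 = -15559/49182825 - 16/3885 = -18830487/4246117225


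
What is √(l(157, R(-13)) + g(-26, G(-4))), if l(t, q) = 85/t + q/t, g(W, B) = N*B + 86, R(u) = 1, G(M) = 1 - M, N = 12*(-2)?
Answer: 2*I*√206141/157 ≈ 5.7838*I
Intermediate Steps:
N = -24
g(W, B) = 86 - 24*B (g(W, B) = -24*B + 86 = 86 - 24*B)
√(l(157, R(-13)) + g(-26, G(-4))) = √((85 + 1)/157 + (86 - 24*(1 - 1*(-4)))) = √((1/157)*86 + (86 - 24*(1 + 4))) = √(86/157 + (86 - 24*5)) = √(86/157 + (86 - 120)) = √(86/157 - 34) = √(-5252/157) = 2*I*√206141/157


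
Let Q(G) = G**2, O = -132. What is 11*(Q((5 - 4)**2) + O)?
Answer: -1441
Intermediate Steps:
11*(Q((5 - 4)**2) + O) = 11*(((5 - 4)**2)**2 - 132) = 11*((1**2)**2 - 132) = 11*(1**2 - 132) = 11*(1 - 132) = 11*(-131) = -1441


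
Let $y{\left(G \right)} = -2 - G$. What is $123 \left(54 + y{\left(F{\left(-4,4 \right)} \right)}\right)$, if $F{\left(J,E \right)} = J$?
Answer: $6888$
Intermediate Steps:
$123 \left(54 + y{\left(F{\left(-4,4 \right)} \right)}\right) = 123 \left(54 - -2\right) = 123 \left(54 + \left(-2 + 4\right)\right) = 123 \left(54 + 2\right) = 123 \cdot 56 = 6888$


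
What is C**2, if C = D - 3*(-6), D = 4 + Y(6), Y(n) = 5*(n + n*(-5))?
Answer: 9604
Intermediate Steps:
Y(n) = -20*n (Y(n) = 5*(n - 5*n) = 5*(-4*n) = -20*n)
D = -116 (D = 4 - 20*6 = 4 - 120 = -116)
C = -98 (C = -116 - 3*(-6) = -116 + 18 = -98)
C**2 = (-98)**2 = 9604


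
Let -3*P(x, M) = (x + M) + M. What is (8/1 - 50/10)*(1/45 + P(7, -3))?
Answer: -14/15 ≈ -0.93333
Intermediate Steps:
P(x, M) = -2*M/3 - x/3 (P(x, M) = -((x + M) + M)/3 = -((M + x) + M)/3 = -(x + 2*M)/3 = -2*M/3 - x/3)
(8/1 - 50/10)*(1/45 + P(7, -3)) = (8/1 - 50/10)*(1/45 + (-2/3*(-3) - 1/3*7)) = (8*1 - 50*1/10)*(1/45 + (2 - 7/3)) = (8 - 5)*(1/45 - 1/3) = 3*(-14/45) = -14/15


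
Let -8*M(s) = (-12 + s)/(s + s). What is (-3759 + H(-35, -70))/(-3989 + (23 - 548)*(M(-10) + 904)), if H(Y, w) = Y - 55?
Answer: 61584/7656269 ≈ 0.0080436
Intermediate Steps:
H(Y, w) = -55 + Y
M(s) = -(-12 + s)/(16*s) (M(s) = -(-12 + s)/(8*(s + s)) = -(-12 + s)/(8*(2*s)) = -(-12 + s)*1/(2*s)/8 = -(-12 + s)/(16*s))
(-3759 + H(-35, -70))/(-3989 + (23 - 548)*(M(-10) + 904)) = (-3759 + (-55 - 35))/(-3989 + (23 - 548)*((1/16)*(12 - 1*(-10))/(-10) + 904)) = (-3759 - 90)/(-3989 - 525*((1/16)*(-⅒)*(12 + 10) + 904)) = -3849/(-3989 - 525*((1/16)*(-⅒)*22 + 904)) = -3849/(-3989 - 525*(-11/80 + 904)) = -3849/(-3989 - 525*72309/80) = -3849/(-3989 - 7592445/16) = -3849/(-7656269/16) = -3849*(-16/7656269) = 61584/7656269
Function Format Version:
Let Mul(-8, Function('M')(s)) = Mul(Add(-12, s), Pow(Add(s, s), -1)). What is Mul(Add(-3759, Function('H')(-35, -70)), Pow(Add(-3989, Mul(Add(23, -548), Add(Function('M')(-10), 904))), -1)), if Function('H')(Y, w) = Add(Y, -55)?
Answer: Rational(61584, 7656269) ≈ 0.0080436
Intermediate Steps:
Function('H')(Y, w) = Add(-55, Y)
Function('M')(s) = Mul(Rational(-1, 16), Pow(s, -1), Add(-12, s)) (Function('M')(s) = Mul(Rational(-1, 8), Mul(Add(-12, s), Pow(Add(s, s), -1))) = Mul(Rational(-1, 8), Mul(Add(-12, s), Pow(Mul(2, s), -1))) = Mul(Rational(-1, 8), Mul(Add(-12, s), Mul(Rational(1, 2), Pow(s, -1)))) = Mul(Rational(-1, 8), Mul(Rational(1, 2), Pow(s, -1), Add(-12, s))) = Mul(Rational(-1, 16), Pow(s, -1), Add(-12, s)))
Mul(Add(-3759, Function('H')(-35, -70)), Pow(Add(-3989, Mul(Add(23, -548), Add(Function('M')(-10), 904))), -1)) = Mul(Add(-3759, Add(-55, -35)), Pow(Add(-3989, Mul(Add(23, -548), Add(Mul(Rational(1, 16), Pow(-10, -1), Add(12, Mul(-1, -10))), 904))), -1)) = Mul(Add(-3759, -90), Pow(Add(-3989, Mul(-525, Add(Mul(Rational(1, 16), Rational(-1, 10), Add(12, 10)), 904))), -1)) = Mul(-3849, Pow(Add(-3989, Mul(-525, Add(Mul(Rational(1, 16), Rational(-1, 10), 22), 904))), -1)) = Mul(-3849, Pow(Add(-3989, Mul(-525, Add(Rational(-11, 80), 904))), -1)) = Mul(-3849, Pow(Add(-3989, Mul(-525, Rational(72309, 80))), -1)) = Mul(-3849, Pow(Add(-3989, Rational(-7592445, 16)), -1)) = Mul(-3849, Pow(Rational(-7656269, 16), -1)) = Mul(-3849, Rational(-16, 7656269)) = Rational(61584, 7656269)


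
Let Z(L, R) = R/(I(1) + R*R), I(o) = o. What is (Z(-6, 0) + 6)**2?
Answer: 36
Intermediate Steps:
Z(L, R) = R/(1 + R**2) (Z(L, R) = R/(1 + R*R) = R/(1 + R**2))
(Z(-6, 0) + 6)**2 = (0/(1 + 0**2) + 6)**2 = (0/(1 + 0) + 6)**2 = (0/1 + 6)**2 = (0*1 + 6)**2 = (0 + 6)**2 = 6**2 = 36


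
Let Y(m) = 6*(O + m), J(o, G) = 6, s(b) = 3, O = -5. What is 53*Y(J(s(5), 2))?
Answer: 318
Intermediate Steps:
Y(m) = -30 + 6*m (Y(m) = 6*(-5 + m) = -30 + 6*m)
53*Y(J(s(5), 2)) = 53*(-30 + 6*6) = 53*(-30 + 36) = 53*6 = 318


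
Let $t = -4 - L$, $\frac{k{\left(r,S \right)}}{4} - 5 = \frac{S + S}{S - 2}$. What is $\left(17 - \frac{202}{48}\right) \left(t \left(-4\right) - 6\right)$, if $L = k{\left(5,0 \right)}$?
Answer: $\frac{4605}{4} \approx 1151.3$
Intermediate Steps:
$k{\left(r,S \right)} = 20 + \frac{8 S}{-2 + S}$ ($k{\left(r,S \right)} = 20 + 4 \frac{S + S}{S - 2} = 20 + 4 \frac{2 S}{-2 + S} = 20 + \frac{8 S}{-2 + S}$)
$L = 20$ ($L = \frac{4 \left(-10 + 7 \cdot 0\right)}{-2 + 0} = \frac{4 \left(-10 + 0\right)}{-2} = 4 \left(- \frac{1}{2}\right) \left(-10\right) = 20$)
$t = -24$ ($t = -4 - 20 = -24$)
$\left(17 - \frac{202}{48}\right) \left(t \left(-4\right) - 6\right) = \left(17 - \frac{202}{48}\right) \left(\left(-24\right) \left(-4\right) - 6\right) = \left(17 - \frac{101}{24}\right) \left(96 - 6\right) = \left(17 - \frac{101}{24}\right) 90 = \frac{307}{24} \cdot 90 = \frac{4605}{4}$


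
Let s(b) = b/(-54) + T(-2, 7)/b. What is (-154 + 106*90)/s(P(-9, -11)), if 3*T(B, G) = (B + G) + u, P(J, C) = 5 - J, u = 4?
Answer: -3547908/17 ≈ -2.0870e+5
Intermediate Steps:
T(B, G) = 4/3 + B/3 + G/3 (T(B, G) = ((B + G) + 4)/3 = (4 + B + G)/3 = 4/3 + B/3 + G/3)
s(b) = 3/b - b/54 (s(b) = b/(-54) + (4/3 + (⅓)*(-2) + (⅓)*7)/b = b*(-1/54) + (4/3 - ⅔ + 7/3)/b = -b/54 + 3/b = 3/b - b/54)
(-154 + 106*90)/s(P(-9, -11)) = (-154 + 106*90)/(3/(5 - 1*(-9)) - (5 - 1*(-9))/54) = (-154 + 9540)/(3/(5 + 9) - (5 + 9)/54) = 9386/(3/14 - 1/54*14) = 9386/(3*(1/14) - 7/27) = 9386/(3/14 - 7/27) = 9386/(-17/378) = 9386*(-378/17) = -3547908/17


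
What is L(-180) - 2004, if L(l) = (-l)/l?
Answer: -2005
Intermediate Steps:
L(l) = -1
L(-180) - 2004 = -1 - 2004 = -2005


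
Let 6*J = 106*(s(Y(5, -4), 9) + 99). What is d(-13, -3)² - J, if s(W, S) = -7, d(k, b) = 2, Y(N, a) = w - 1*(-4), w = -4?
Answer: -4864/3 ≈ -1621.3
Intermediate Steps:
Y(N, a) = 0 (Y(N, a) = -4 - 1*(-4) = -4 + 4 = 0)
J = 4876/3 (J = (106*(-7 + 99))/6 = (106*92)/6 = (⅙)*9752 = 4876/3 ≈ 1625.3)
d(-13, -3)² - J = 2² - 1*4876/3 = 4 - 4876/3 = -4864/3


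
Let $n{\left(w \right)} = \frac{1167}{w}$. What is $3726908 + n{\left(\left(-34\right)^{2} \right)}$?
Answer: $\frac{4308306815}{1156} \approx 3.7269 \cdot 10^{6}$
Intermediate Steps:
$3726908 + n{\left(\left(-34\right)^{2} \right)} = 3726908 + \frac{1167}{\left(-34\right)^{2}} = 3726908 + \frac{1167}{1156} = \frac{4308306815}{1156}$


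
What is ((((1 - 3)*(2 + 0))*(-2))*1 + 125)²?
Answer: 17689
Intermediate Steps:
((((1 - 3)*(2 + 0))*(-2))*1 + 125)² = ((-2*2*(-2))*1 + 125)² = (-4*(-2)*1 + 125)² = (8*1 + 125)² = (8 + 125)² = 133² = 17689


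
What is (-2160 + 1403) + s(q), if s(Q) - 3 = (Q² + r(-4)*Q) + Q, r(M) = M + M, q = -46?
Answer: 1684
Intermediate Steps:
r(M) = 2*M
s(Q) = 3 + Q² - 7*Q (s(Q) = 3 + ((Q² + (2*(-4))*Q) + Q) = 3 + ((Q² - 8*Q) + Q) = 3 + (Q² - 7*Q) = 3 + Q² - 7*Q)
(-2160 + 1403) + s(q) = (-2160 + 1403) + (3 + (-46)² - 7*(-46)) = -757 + (3 + 2116 + 322) = -757 + 2441 = 1684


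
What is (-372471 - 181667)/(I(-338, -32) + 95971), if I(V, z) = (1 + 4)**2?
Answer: -277069/47998 ≈ -5.7725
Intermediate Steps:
I(V, z) = 25 (I(V, z) = 5**2 = 25)
(-372471 - 181667)/(I(-338, -32) + 95971) = (-372471 - 181667)/(25 + 95971) = -554138/95996 = -554138*1/95996 = -277069/47998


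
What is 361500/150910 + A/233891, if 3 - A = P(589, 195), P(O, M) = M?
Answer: 8452262178/3529649081 ≈ 2.3946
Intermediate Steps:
A = -192 (A = 3 - 1*195 = 3 - 195 = -192)
361500/150910 + A/233891 = 361500/150910 - 192/233891 = 361500*(1/150910) - 192*1/233891 = 36150/15091 - 192/233891 = 8452262178/3529649081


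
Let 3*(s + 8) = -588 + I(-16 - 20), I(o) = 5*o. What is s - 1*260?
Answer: -524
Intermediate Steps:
s = -264 (s = -8 + (-588 + 5*(-16 - 20))/3 = -8 + (-588 + 5*(-36))/3 = -8 + (-588 - 180)/3 = -8 + (⅓)*(-768) = -8 - 256 = -264)
s - 1*260 = -264 - 1*260 = -264 - 260 = -524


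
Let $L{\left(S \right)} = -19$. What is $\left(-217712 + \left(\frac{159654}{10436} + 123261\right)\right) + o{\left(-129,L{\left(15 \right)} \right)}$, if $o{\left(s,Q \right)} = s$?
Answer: $- \frac{493438613}{5218} \approx -94565.0$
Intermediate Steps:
$\left(-217712 + \left(\frac{159654}{10436} + 123261\right)\right) + o{\left(-129,L{\left(15 \right)} \right)} = \left(-217712 + \left(\frac{159654}{10436} + 123261\right)\right) - 129 = \left(-217712 + \left(159654 \cdot \frac{1}{10436} + 123261\right)\right) - 129 = \left(-217712 + \left(\frac{79827}{5218} + 123261\right)\right) - 129 = \left(-217712 + \frac{643255725}{5218}\right) - 129 = - \frac{492765491}{5218} - 129 = - \frac{493438613}{5218}$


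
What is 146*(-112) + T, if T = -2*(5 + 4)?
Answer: -16370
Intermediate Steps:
T = -18 (T = -2*9 = -18)
146*(-112) + T = 146*(-112) - 18 = -16352 - 18 = -16370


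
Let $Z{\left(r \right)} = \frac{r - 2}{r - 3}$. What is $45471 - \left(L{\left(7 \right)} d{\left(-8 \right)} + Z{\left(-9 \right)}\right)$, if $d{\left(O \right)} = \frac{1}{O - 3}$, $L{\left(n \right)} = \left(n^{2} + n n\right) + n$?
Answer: $\frac{6003311}{132} \approx 45480.0$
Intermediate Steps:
$Z{\left(r \right)} = \frac{-2 + r}{-3 + r}$
$L{\left(n \right)} = n + 2 n^{2}$ ($L{\left(n \right)} = \left(n^{2} + n^{2}\right) + n = 2 n^{2} + n = n + 2 n^{2}$)
$d{\left(O \right)} = \frac{1}{-3 + O}$
$45471 - \left(L{\left(7 \right)} d{\left(-8 \right)} + Z{\left(-9 \right)}\right) = 45471 - \left(\frac{7 \left(1 + 2 \cdot 7\right)}{-3 - 8} + \frac{-2 - 9}{-3 - 9}\right) = 45471 - \left(\frac{7 \left(1 + 14\right)}{-11} + \frac{1}{-12} \left(-11\right)\right) = 45471 - \left(7 \cdot 15 \left(- \frac{1}{11}\right) - - \frac{11}{12}\right) = 45471 - \left(105 \left(- \frac{1}{11}\right) + \frac{11}{12}\right) = 45471 - \left(- \frac{105}{11} + \frac{11}{12}\right) = 45471 - - \frac{1139}{132} = 45471 + \frac{1139}{132} = \frac{6003311}{132}$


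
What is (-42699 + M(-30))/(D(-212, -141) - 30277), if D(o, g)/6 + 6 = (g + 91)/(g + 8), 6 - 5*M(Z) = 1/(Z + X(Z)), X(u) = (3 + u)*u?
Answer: 22147348993/15722183100 ≈ 1.4087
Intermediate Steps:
X(u) = u*(3 + u)
M(Z) = 6/5 - 1/(5*(Z + Z*(3 + Z)))
D(o, g) = -36 + 6*(91 + g)/(8 + g) (D(o, g) = -36 + 6*((g + 91)/(g + 8)) = -36 + 6*((91 + g)/(8 + g)) = -36 + 6*(91 + g)/(8 + g))
(-42699 + M(-30))/(D(-212, -141) - 30277) = (-42699 + (1/5)*(-1 + 6*(-30)**2 + 24*(-30))/(-30*(4 - 30)))/(6*(43 - 5*(-141))/(8 - 141) - 30277) = (-42699 + (1/5)*(-1/30)*(-1 + 6*900 - 720)/(-26))/(6*(43 + 705)/(-133) - 30277) = (-42699 + (1/5)*(-1/30)*(-1/26)*(-1 + 5400 - 720))/(6*(-1/133)*748 - 30277) = (-42699 + (1/5)*(-1/30)*(-1/26)*4679)/(-4488/133 - 30277) = (-42699 + 4679/3900)/(-4031329/133) = -166521421/3900*(-133/4031329) = 22147348993/15722183100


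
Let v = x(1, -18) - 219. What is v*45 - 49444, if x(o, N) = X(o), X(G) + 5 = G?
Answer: -59479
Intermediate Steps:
X(G) = -5 + G
x(o, N) = -5 + o
v = -223 (v = (-5 + 1) - 219 = -4 - 219 = -223)
v*45 - 49444 = -223*45 - 49444 = -10035 - 49444 = -59479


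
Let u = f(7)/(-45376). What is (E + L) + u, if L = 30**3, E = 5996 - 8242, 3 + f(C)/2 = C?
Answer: 140404687/5672 ≈ 24754.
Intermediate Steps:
f(C) = -6 + 2*C
E = -2246
u = -1/5672 (u = (-6 + 2*7)/(-45376) = (-6 + 14)*(-1/45376) = 8*(-1/45376) = -1/5672 ≈ -0.00017630)
L = 27000
(E + L) + u = (-2246 + 27000) - 1/5672 = 24754 - 1/5672 = 140404687/5672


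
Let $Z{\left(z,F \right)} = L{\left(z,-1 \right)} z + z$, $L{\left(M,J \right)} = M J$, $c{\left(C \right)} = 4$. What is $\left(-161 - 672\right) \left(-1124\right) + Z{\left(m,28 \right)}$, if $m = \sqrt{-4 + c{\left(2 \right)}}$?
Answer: $936292$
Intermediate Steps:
$L{\left(M,J \right)} = J M$
$m = 0$ ($m = \sqrt{-4 + 4} = \sqrt{0} = 0$)
$Z{\left(z,F \right)} = z - z^{2}$ ($Z{\left(z,F \right)} = - z z + z = - z^{2} + z = z - z^{2}$)
$\left(-161 - 672\right) \left(-1124\right) + Z{\left(m,28 \right)} = \left(-161 - 672\right) \left(-1124\right) + 0 \left(1 - 0\right) = \left(-161 - 672\right) \left(-1124\right) + 0 \left(1 + 0\right) = \left(-833\right) \left(-1124\right) + 0 \cdot 1 = 936292 + 0 = 936292$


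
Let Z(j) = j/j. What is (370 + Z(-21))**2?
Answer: 137641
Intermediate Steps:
Z(j) = 1
(370 + Z(-21))**2 = (370 + 1)**2 = 371**2 = 137641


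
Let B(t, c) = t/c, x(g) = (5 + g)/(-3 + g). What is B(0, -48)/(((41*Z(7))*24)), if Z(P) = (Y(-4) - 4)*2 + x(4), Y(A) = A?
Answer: 0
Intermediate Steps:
x(g) = (5 + g)/(-3 + g)
Z(P) = -7 (Z(P) = (-4 - 4)*2 + (5 + 4)/(-3 + 4) = -8*2 + 9/1 = -16 + 1*9 = -16 + 9 = -7)
B(0, -48)/(((41*Z(7))*24)) = (0/(-48))/(((41*(-7))*24)) = (0*(-1/48))/((-287*24)) = 0/(-6888) = 0*(-1/6888) = 0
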